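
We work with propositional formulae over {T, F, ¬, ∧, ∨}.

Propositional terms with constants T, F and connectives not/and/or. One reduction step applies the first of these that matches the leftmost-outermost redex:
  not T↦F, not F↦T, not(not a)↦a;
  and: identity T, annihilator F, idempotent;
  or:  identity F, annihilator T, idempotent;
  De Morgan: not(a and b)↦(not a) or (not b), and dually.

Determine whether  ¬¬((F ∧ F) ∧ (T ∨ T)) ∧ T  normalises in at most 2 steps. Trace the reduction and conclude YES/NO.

Answer: NO — after 2 steps the term is (F ∧ F) ∧ (T ∨ T), not yet normal

Reduction:
  start: ¬¬((F ∧ F) ∧ (T ∨ T)) ∧ T
  [1] ¬¬((F ∧ F) ∧ (T ∨ T))
  [2] (F ∧ F) ∧ (T ∨ T)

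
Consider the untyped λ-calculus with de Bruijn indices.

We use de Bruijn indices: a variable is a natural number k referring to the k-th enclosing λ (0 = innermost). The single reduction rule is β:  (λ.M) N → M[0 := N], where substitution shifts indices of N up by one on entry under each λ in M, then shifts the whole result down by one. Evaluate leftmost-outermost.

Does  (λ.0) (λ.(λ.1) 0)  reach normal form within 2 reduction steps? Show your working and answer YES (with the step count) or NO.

  start: (λ.0) (λ.(λ.1) 0)
  [1] λ.(λ.1) 0
  [2] λ.0

Answer: YES — reaches normal form λ.0 in 2 ≤ 2 steps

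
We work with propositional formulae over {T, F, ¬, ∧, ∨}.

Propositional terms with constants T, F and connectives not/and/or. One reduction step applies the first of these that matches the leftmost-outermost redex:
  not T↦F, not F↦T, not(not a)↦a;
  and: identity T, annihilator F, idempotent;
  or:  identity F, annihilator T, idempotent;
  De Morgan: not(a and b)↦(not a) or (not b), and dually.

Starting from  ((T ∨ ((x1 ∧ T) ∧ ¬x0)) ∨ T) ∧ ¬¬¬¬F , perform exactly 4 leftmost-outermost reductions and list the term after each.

Answer: after 4 steps: F

Derivation:
  start: ((T ∨ ((x1 ∧ T) ∧ ¬x0)) ∨ T) ∧ ¬¬¬¬F
  step 1: T ∧ ¬¬¬¬F
  step 2: ¬¬¬¬F
  step 3: ¬¬F
  step 4: F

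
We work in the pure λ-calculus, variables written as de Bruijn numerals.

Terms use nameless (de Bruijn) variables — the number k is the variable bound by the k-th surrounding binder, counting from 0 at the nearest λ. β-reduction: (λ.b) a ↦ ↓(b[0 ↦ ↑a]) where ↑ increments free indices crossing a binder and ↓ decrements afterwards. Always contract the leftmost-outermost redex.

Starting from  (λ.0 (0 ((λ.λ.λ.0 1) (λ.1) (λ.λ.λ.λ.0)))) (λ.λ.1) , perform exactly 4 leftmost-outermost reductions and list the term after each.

Answer: after 4 steps: λ.λ.(λ.λ.0 1) (λ.λ.λ.λ.0)

Reduction:
  start: (λ.0 (0 ((λ.λ.λ.0 1) (λ.1) (λ.λ.λ.λ.0)))) (λ.λ.1)
  [1] (λ.λ.1) ((λ.λ.1) ((λ.λ.λ.0 1) (λ.λ.λ.1) (λ.λ.λ.λ.0)))
  [2] λ.(λ.λ.1) ((λ.λ.λ.0 1) (λ.λ.λ.1) (λ.λ.λ.λ.0))
  [3] λ.λ.(λ.λ.λ.0 1) (λ.λ.λ.1) (λ.λ.λ.λ.0)
  [4] λ.λ.(λ.λ.0 1) (λ.λ.λ.λ.0)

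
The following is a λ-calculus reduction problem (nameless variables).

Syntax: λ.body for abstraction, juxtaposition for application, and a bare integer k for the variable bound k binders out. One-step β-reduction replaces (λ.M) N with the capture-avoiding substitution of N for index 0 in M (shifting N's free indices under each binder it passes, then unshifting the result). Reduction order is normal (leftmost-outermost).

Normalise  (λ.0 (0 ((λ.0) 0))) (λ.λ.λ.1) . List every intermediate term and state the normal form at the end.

  start: (λ.0 (0 ((λ.0) 0))) (λ.λ.λ.1)
  →1  (λ.λ.λ.1) ((λ.λ.λ.1) ((λ.0) (λ.λ.λ.1)))
  →2  λ.λ.1

Answer: normal form = λ.λ.1  (in 2 steps)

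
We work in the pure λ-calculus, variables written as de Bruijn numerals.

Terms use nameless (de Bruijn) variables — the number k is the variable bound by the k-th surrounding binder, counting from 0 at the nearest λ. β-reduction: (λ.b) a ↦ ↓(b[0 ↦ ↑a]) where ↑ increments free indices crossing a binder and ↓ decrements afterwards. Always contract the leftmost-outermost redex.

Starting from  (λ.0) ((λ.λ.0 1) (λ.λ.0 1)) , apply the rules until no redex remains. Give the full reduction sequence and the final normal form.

  start: (λ.0) ((λ.λ.0 1) (λ.λ.0 1))
  step 1: (λ.λ.0 1) (λ.λ.0 1)
  step 2: λ.0 (λ.λ.0 1)

Answer: normal form = λ.0 (λ.λ.0 1)  (in 2 steps)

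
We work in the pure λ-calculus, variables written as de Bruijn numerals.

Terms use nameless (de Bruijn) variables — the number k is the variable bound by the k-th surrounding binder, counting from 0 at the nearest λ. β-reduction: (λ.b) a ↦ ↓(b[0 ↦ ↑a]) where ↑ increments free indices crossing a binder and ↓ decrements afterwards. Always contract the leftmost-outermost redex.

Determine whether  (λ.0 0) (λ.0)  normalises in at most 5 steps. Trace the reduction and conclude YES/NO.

Answer: YES — reaches normal form λ.0 in 2 ≤ 5 steps

Working:
  start: (λ.0 0) (λ.0)
  [1] (λ.0) (λ.0)
  [2] λ.0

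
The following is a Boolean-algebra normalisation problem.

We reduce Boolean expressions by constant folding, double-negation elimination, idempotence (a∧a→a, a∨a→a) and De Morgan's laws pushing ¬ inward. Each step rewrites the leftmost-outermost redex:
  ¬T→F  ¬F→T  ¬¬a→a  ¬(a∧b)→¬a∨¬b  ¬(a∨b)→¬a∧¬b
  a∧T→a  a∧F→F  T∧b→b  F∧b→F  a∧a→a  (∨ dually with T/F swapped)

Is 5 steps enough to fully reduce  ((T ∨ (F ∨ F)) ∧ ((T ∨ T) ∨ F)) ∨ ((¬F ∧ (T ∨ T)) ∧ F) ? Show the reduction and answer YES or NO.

  start: ((T ∨ (F ∨ F)) ∧ ((T ∨ T) ∨ F)) ∨ ((¬F ∧ (T ∨ T)) ∧ F)
  →1  (T ∧ ((T ∨ T) ∨ F)) ∨ ((¬F ∧ (T ∨ T)) ∧ F)
  →2  ((T ∨ T) ∨ F) ∨ ((¬F ∧ (T ∨ T)) ∧ F)
  →3  (T ∨ T) ∨ ((¬F ∧ (T ∨ T)) ∧ F)
  →4  T ∨ ((¬F ∧ (T ∨ T)) ∧ F)
  →5  T

Answer: YES — reaches normal form T in 5 ≤ 5 steps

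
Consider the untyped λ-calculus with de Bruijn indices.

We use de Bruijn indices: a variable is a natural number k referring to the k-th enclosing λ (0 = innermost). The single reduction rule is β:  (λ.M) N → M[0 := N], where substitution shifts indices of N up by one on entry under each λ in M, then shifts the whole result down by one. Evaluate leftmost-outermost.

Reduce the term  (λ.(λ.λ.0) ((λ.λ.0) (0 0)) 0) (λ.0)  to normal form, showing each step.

  start: (λ.(λ.λ.0) ((λ.λ.0) (0 0)) 0) (λ.0)
  [1] (λ.λ.0) ((λ.λ.0) ((λ.0) (λ.0))) (λ.0)
  [2] (λ.0) (λ.0)
  [3] λ.0

Answer: normal form = λ.0  (in 3 steps)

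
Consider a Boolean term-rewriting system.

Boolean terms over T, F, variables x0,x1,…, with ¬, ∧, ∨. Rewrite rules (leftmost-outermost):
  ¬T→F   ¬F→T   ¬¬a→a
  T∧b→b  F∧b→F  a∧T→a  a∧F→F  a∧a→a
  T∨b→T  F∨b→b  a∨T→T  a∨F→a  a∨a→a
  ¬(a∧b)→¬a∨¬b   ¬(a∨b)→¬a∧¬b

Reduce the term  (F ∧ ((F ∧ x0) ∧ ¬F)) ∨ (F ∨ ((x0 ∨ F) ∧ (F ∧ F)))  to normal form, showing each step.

Answer: normal form = F  (in 6 steps)

Working:
  start: (F ∧ ((F ∧ x0) ∧ ¬F)) ∨ (F ∨ ((x0 ∨ F) ∧ (F ∧ F)))
  step 1: F ∨ (F ∨ ((x0 ∨ F) ∧ (F ∧ F)))
  step 2: F ∨ ((x0 ∨ F) ∧ (F ∧ F))
  step 3: (x0 ∨ F) ∧ (F ∧ F)
  step 4: x0 ∧ (F ∧ F)
  step 5: x0 ∧ F
  step 6: F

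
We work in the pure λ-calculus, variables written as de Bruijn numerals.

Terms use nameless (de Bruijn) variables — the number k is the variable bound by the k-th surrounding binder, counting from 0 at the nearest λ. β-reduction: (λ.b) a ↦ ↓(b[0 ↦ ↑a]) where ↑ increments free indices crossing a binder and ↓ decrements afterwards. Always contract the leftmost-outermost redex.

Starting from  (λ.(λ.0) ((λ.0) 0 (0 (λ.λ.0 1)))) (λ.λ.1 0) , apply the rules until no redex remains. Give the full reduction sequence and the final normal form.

  start: (λ.(λ.0) ((λ.0) 0 (0 (λ.λ.0 1)))) (λ.λ.1 0)
  →1  (λ.0) ((λ.0) (λ.λ.1 0) ((λ.λ.1 0) (λ.λ.0 1)))
  →2  (λ.0) (λ.λ.1 0) ((λ.λ.1 0) (λ.λ.0 1))
  →3  (λ.λ.1 0) ((λ.λ.1 0) (λ.λ.0 1))
  →4  λ.(λ.λ.1 0) (λ.λ.0 1) 0
  →5  λ.(λ.(λ.λ.0 1) 0) 0
  →6  λ.(λ.λ.0 1) 0
  →7  λ.λ.0 1

Answer: normal form = λ.λ.0 1  (in 7 steps)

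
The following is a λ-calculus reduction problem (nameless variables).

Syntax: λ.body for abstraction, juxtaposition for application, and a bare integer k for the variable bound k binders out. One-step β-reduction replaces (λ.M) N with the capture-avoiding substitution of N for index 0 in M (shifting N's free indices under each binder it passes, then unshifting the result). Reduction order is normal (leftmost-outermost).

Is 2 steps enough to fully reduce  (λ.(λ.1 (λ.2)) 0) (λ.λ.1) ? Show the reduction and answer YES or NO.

Answer: NO — after 2 steps the term is (λ.λ.1) (λ.λ.λ.1), not yet normal

Working:
  start: (λ.(λ.1 (λ.2)) 0) (λ.λ.1)
  →1  (λ.(λ.λ.1) (λ.λ.λ.1)) (λ.λ.1)
  →2  (λ.λ.1) (λ.λ.λ.1)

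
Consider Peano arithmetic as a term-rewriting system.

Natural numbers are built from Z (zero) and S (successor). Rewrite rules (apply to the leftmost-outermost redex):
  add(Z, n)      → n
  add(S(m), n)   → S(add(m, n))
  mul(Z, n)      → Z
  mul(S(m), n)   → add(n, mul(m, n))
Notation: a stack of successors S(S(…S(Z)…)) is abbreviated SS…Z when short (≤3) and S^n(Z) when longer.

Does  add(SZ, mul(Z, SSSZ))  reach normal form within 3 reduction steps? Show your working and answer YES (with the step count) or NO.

Answer: YES — reaches normal form SZ in 3 ≤ 3 steps

Derivation:
  start: add(SZ, mul(Z, SSSZ))
  [1] S(add(Z, mul(Z, SSSZ)))
  [2] S(mul(Z, SSSZ))
  [3] SZ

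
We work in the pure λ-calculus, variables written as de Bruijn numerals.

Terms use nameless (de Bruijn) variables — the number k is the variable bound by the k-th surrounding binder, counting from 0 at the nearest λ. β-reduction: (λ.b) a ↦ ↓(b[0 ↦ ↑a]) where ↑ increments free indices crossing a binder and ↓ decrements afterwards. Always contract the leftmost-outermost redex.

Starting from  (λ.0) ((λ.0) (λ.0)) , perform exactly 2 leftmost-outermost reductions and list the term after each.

  start: (λ.0) ((λ.0) (λ.0))
  [1] (λ.0) (λ.0)
  [2] λ.0

Answer: after 2 steps: λ.0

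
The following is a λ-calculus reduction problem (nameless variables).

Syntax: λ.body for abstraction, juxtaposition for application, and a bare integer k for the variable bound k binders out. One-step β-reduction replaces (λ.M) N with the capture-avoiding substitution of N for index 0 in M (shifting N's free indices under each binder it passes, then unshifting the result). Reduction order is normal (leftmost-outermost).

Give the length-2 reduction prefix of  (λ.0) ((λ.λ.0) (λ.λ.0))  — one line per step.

  start: (λ.0) ((λ.λ.0) (λ.λ.0))
  [1] (λ.λ.0) (λ.λ.0)
  [2] λ.0

Answer: after 2 steps: λ.0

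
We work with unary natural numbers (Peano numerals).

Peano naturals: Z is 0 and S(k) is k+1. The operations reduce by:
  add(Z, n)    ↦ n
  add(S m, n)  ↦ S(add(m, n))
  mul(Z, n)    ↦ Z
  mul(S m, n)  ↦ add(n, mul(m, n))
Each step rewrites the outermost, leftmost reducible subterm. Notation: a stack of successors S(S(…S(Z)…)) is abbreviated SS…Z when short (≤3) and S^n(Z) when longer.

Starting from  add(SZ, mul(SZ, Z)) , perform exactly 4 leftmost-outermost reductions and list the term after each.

  start: add(SZ, mul(SZ, Z))
  [1] S(add(Z, mul(SZ, Z)))
  [2] S(mul(SZ, Z))
  [3] S(add(Z, mul(Z, Z)))
  [4] S(mul(Z, Z))

Answer: after 4 steps: S(mul(Z, Z))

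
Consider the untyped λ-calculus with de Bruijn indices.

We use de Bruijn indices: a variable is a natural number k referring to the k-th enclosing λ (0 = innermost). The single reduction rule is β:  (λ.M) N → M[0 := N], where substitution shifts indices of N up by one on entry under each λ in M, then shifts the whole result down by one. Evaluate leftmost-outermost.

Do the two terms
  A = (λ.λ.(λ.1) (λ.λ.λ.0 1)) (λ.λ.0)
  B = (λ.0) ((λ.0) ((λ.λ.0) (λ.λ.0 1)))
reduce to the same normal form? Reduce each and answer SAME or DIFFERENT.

Answer: SAME — A ⇓ λ.0, B ⇓ λ.0

Derivation:
Term A:
  start: (λ.λ.(λ.1) (λ.λ.λ.0 1)) (λ.λ.0)
  →1  λ.(λ.1) (λ.λ.λ.0 1)
  →2  λ.0

Term B:
  start: (λ.0) ((λ.0) ((λ.λ.0) (λ.λ.0 1)))
  →1  (λ.0) ((λ.λ.0) (λ.λ.0 1))
  →2  (λ.λ.0) (λ.λ.0 1)
  →3  λ.0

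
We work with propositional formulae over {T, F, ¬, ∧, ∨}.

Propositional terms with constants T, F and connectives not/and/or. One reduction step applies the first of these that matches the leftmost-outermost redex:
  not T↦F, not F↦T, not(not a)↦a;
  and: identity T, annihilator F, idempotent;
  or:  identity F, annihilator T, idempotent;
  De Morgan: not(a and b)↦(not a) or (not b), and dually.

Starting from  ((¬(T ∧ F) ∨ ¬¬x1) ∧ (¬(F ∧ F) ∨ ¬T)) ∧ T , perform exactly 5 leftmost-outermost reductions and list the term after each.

  start: ((¬(T ∧ F) ∨ ¬¬x1) ∧ (¬(F ∧ F) ∨ ¬T)) ∧ T
  [1] (¬(T ∧ F) ∨ ¬¬x1) ∧ (¬(F ∧ F) ∨ ¬T)
  [2] ((¬T ∨ ¬F) ∨ ¬¬x1) ∧ (¬(F ∧ F) ∨ ¬T)
  [3] ((F ∨ ¬F) ∨ ¬¬x1) ∧ (¬(F ∧ F) ∨ ¬T)
  [4] (¬F ∨ ¬¬x1) ∧ (¬(F ∧ F) ∨ ¬T)
  [5] (T ∨ ¬¬x1) ∧ (¬(F ∧ F) ∨ ¬T)

Answer: after 5 steps: (T ∨ ¬¬x1) ∧ (¬(F ∧ F) ∨ ¬T)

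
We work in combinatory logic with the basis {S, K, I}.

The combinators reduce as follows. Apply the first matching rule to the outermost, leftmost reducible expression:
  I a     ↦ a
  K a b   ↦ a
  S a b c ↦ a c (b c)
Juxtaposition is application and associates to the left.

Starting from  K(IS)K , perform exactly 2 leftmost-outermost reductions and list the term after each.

Answer: after 2 steps: S

Reduction:
  start: K(IS)K
  step 1: IS
  step 2: S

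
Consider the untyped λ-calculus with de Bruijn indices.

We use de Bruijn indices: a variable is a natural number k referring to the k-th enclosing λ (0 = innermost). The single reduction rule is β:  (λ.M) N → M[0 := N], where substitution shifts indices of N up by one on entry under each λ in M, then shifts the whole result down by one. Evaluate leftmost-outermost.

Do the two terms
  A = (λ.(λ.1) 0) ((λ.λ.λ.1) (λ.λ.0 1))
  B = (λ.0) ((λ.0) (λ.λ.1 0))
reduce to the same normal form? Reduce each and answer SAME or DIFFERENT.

Answer: DIFFERENT — A ⇓ λ.λ.1, B ⇓ λ.λ.1 0

Reduction:
Term A:
  start: (λ.(λ.1) 0) ((λ.λ.λ.1) (λ.λ.0 1))
  step 1: (λ.(λ.λ.λ.1) (λ.λ.0 1)) ((λ.λ.λ.1) (λ.λ.0 1))
  step 2: (λ.λ.λ.1) (λ.λ.0 1)
  step 3: λ.λ.1

Term B:
  start: (λ.0) ((λ.0) (λ.λ.1 0))
  step 1: (λ.0) (λ.λ.1 0)
  step 2: λ.λ.1 0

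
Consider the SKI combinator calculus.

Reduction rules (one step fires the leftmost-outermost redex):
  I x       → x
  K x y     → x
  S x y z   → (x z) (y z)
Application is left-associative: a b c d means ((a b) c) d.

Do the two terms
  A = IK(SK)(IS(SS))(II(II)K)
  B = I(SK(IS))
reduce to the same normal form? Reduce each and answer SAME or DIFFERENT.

Term A:
  start: IK(SK)(IS(SS))(II(II)K)
  →1  K(SK)(IS(SS))(II(II)K)
  →2  SK(II(II)K)
  →3  SK(I(II)K)
  →4  SK(IIK)
  →5  SK(IK)
  →6  SKK

Term B:
  start: I(SK(IS))
  →1  SK(IS)
  →2  SKS

Answer: DIFFERENT — A ⇓ SKK, B ⇓ SKS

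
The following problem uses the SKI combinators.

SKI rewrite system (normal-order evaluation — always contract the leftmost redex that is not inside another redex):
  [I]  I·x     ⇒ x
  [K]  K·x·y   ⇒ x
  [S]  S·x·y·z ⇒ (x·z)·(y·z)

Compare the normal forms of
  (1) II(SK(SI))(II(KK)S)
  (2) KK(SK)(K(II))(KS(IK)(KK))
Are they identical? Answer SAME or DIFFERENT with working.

Answer: DIFFERENT — A ⇓ K, B ⇓ KI

Reduction:
Term A:
  start: II(SK(SI))(II(KK)S)
  [1] I(SK(SI))(II(KK)S)
  [2] SK(SI)(II(KK)S)
  [3] K(II(KK)S)(SI(II(KK)S))
  [4] II(KK)S
  [5] I(KK)S
  [6] KKS
  [7] K

Term B:
  start: KK(SK)(K(II))(KS(IK)(KK))
  [1] K(K(II))(KS(IK)(KK))
  [2] K(II)
  [3] KI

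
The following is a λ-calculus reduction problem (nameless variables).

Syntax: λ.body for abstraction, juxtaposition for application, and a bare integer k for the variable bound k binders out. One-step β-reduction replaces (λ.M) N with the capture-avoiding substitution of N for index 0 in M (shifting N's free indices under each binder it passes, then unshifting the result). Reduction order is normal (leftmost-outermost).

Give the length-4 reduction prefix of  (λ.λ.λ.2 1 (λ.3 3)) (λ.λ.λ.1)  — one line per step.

Answer: after 4 steps: λ.λ.λ.λ.λ.λ.1

Reduction:
  start: (λ.λ.λ.2 1 (λ.3 3)) (λ.λ.λ.1)
  [1] λ.λ.(λ.λ.λ.1) 1 (λ.(λ.λ.λ.1) (λ.λ.λ.1))
  [2] λ.λ.(λ.λ.1) (λ.(λ.λ.λ.1) (λ.λ.λ.1))
  [3] λ.λ.λ.λ.(λ.λ.λ.1) (λ.λ.λ.1)
  [4] λ.λ.λ.λ.λ.λ.1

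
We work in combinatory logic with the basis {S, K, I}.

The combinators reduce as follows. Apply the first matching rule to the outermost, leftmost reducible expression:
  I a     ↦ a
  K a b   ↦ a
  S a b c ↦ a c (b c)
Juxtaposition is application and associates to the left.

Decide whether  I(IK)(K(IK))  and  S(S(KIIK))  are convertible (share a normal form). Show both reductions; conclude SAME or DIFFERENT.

Term A:
  start: I(IK)(K(IK))
  step 1: IK(K(IK))
  step 2: K(K(IK))
  step 3: K(KK)

Term B:
  start: S(S(KIIK))
  step 1: S(S(IK))
  step 2: S(SK)

Answer: DIFFERENT — A ⇓ K(KK), B ⇓ S(SK)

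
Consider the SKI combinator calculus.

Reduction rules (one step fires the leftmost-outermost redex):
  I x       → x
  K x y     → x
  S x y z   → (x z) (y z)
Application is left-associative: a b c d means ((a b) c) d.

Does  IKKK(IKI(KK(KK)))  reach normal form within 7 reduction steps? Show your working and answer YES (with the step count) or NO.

  start: IKKK(IKI(KK(KK)))
  step 1: KKK(IKI(KK(KK)))
  step 2: K(IKI(KK(KK)))
  step 3: K(KI(KK(KK)))
  step 4: KI

Answer: YES — reaches normal form KI in 4 ≤ 7 steps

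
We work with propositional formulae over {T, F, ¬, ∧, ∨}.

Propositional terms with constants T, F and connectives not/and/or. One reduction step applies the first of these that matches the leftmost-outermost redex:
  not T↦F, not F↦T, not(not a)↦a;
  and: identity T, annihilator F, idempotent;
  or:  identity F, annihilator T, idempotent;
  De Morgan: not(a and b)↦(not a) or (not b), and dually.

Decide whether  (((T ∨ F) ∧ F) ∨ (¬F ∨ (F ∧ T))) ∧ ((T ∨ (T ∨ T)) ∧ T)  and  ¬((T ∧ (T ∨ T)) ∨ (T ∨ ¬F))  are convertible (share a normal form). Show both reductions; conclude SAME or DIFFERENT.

Term A:
  start: (((T ∨ F) ∧ F) ∨ (¬F ∨ (F ∧ T))) ∧ ((T ∨ (T ∨ T)) ∧ T)
  →1  (F ∨ (¬F ∨ (F ∧ T))) ∧ ((T ∨ (T ∨ T)) ∧ T)
  →2  (¬F ∨ (F ∧ T)) ∧ ((T ∨ (T ∨ T)) ∧ T)
  →3  (T ∨ (F ∧ T)) ∧ ((T ∨ (T ∨ T)) ∧ T)
  →4  T ∧ ((T ∨ (T ∨ T)) ∧ T)
  →5  (T ∨ (T ∨ T)) ∧ T
  →6  T ∨ (T ∨ T)
  →7  T

Term B:
  start: ¬((T ∧ (T ∨ T)) ∨ (T ∨ ¬F))
  →1  ¬(T ∧ (T ∨ T)) ∧ ¬(T ∨ ¬F)
  →2  (¬T ∨ ¬(T ∨ T)) ∧ ¬(T ∨ ¬F)
  →3  (F ∨ ¬(T ∨ T)) ∧ ¬(T ∨ ¬F)
  →4  ¬(T ∨ T) ∧ ¬(T ∨ ¬F)
  →5  (¬T ∧ ¬T) ∧ ¬(T ∨ ¬F)
  →6  ¬T ∧ ¬(T ∨ ¬F)
  →7  F ∧ ¬(T ∨ ¬F)
  →8  F

Answer: DIFFERENT — A ⇓ T, B ⇓ F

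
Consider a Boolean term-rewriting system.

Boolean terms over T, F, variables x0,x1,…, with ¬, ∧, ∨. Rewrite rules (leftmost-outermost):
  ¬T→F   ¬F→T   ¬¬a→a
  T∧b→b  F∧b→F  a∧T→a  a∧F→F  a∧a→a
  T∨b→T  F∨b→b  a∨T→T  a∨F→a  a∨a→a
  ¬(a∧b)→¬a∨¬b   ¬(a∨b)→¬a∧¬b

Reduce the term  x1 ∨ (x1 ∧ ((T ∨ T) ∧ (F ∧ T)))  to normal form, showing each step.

  start: x1 ∨ (x1 ∧ ((T ∨ T) ∧ (F ∧ T)))
  step 1: x1 ∨ (x1 ∧ (T ∧ (F ∧ T)))
  step 2: x1 ∨ (x1 ∧ (F ∧ T))
  step 3: x1 ∨ (x1 ∧ F)
  step 4: x1 ∨ F
  step 5: x1

Answer: normal form = x1  (in 5 steps)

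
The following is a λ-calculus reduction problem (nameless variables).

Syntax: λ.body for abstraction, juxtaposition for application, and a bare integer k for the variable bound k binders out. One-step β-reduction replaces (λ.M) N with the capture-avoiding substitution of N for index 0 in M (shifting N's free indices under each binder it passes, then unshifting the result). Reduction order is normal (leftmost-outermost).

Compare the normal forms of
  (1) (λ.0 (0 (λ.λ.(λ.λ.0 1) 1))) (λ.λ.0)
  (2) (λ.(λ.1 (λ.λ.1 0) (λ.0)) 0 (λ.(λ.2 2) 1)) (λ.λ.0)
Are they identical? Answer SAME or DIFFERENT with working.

Answer: DIFFERENT — A ⇓ λ.0, B ⇓ λ.λ.0

Working:
Term A:
  start: (λ.0 (0 (λ.λ.(λ.λ.0 1) 1))) (λ.λ.0)
  [1] (λ.λ.0) ((λ.λ.0) (λ.λ.(λ.λ.0 1) 1))
  [2] λ.0

Term B:
  start: (λ.(λ.1 (λ.λ.1 0) (λ.0)) 0 (λ.(λ.2 2) 1)) (λ.λ.0)
  [1] (λ.(λ.λ.0) (λ.λ.1 0) (λ.0)) (λ.λ.0) (λ.(λ.(λ.λ.0) (λ.λ.0)) (λ.λ.0))
  [2] (λ.λ.0) (λ.λ.1 0) (λ.0) (λ.(λ.(λ.λ.0) (λ.λ.0)) (λ.λ.0))
  [3] (λ.0) (λ.0) (λ.(λ.(λ.λ.0) (λ.λ.0)) (λ.λ.0))
  [4] (λ.0) (λ.(λ.(λ.λ.0) (λ.λ.0)) (λ.λ.0))
  [5] λ.(λ.(λ.λ.0) (λ.λ.0)) (λ.λ.0)
  [6] λ.(λ.λ.0) (λ.λ.0)
  [7] λ.λ.0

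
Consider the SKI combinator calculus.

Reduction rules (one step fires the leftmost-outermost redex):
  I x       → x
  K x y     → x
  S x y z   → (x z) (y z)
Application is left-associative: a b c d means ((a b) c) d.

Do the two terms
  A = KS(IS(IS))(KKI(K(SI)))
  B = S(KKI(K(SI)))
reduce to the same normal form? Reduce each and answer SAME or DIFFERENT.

Term A:
  start: KS(IS(IS))(KKI(K(SI)))
  step 1: S(KKI(K(SI)))
  step 2: S(K(K(SI)))

Term B:
  start: S(KKI(K(SI)))
  step 1: S(K(K(SI)))

Answer: SAME — A ⇓ S(K(K(SI))), B ⇓ S(K(K(SI)))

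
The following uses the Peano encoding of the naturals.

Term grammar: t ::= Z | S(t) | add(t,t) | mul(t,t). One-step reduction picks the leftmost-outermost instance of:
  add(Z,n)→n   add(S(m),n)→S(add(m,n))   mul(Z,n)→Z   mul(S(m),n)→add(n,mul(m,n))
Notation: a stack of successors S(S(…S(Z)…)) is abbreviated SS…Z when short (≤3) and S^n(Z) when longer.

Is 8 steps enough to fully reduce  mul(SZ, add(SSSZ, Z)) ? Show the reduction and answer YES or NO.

Answer: NO — after 8 steps the term is S(S(S(add(Z, mul(Z, add(SSSZ, Z)))))), not yet normal

Working:
  start: mul(SZ, add(SSSZ, Z))
  [1] add(add(SSSZ, Z), mul(Z, add(SSSZ, Z)))
  [2] add(S(add(SSZ, Z)), mul(Z, add(SSSZ, Z)))
  [3] S(add(add(SSZ, Z), mul(Z, add(SSSZ, Z))))
  [4] S(add(S(add(SZ, Z)), mul(Z, add(SSSZ, Z))))
  [5] S(S(add(add(SZ, Z), mul(Z, add(SSSZ, Z)))))
  [6] S(S(add(S(add(Z, Z)), mul(Z, add(SSSZ, Z)))))
  [7] S(S(S(add(add(Z, Z), mul(Z, add(SSSZ, Z))))))
  [8] S(S(S(add(Z, mul(Z, add(SSSZ, Z))))))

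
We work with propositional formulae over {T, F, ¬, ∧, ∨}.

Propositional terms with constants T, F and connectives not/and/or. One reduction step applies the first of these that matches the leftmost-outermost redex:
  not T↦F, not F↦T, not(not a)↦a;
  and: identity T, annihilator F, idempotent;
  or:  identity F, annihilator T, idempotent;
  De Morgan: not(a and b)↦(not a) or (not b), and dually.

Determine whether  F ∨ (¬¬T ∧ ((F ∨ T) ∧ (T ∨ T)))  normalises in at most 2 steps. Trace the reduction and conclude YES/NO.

  start: F ∨ (¬¬T ∧ ((F ∨ T) ∧ (T ∨ T)))
  step 1: ¬¬T ∧ ((F ∨ T) ∧ (T ∨ T))
  step 2: T ∧ ((F ∨ T) ∧ (T ∨ T))

Answer: NO — after 2 steps the term is T ∧ ((F ∨ T) ∧ (T ∨ T)), not yet normal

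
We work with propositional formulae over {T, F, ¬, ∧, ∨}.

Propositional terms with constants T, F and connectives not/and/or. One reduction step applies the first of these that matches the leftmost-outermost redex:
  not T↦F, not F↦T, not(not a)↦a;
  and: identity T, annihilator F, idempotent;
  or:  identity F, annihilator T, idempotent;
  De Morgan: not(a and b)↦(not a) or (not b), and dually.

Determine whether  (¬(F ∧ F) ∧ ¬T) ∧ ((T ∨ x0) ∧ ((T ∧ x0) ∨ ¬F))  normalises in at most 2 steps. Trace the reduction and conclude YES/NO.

Answer: NO — after 2 steps the term is (¬F ∧ ¬T) ∧ ((T ∨ x0) ∧ ((T ∧ x0) ∨ ¬F)), not yet normal

Derivation:
  start: (¬(F ∧ F) ∧ ¬T) ∧ ((T ∨ x0) ∧ ((T ∧ x0) ∨ ¬F))
  →1  ((¬F ∨ ¬F) ∧ ¬T) ∧ ((T ∨ x0) ∧ ((T ∧ x0) ∨ ¬F))
  →2  (¬F ∧ ¬T) ∧ ((T ∨ x0) ∧ ((T ∧ x0) ∨ ¬F))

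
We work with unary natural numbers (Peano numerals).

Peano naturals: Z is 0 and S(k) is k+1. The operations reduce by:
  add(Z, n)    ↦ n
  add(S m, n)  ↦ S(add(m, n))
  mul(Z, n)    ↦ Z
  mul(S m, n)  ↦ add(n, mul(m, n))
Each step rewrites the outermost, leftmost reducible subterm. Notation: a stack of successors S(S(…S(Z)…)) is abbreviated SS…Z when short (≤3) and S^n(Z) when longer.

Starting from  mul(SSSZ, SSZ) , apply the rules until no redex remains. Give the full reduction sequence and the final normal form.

Answer: normal form = S^6(Z)  (in 13 steps)

Working:
  start: mul(SSSZ, SSZ)
  step 1: add(SSZ, mul(SSZ, SSZ))
  step 2: S(add(SZ, mul(SSZ, SSZ)))
  step 3: S(S(add(Z, mul(SSZ, SSZ))))
  step 4: S(S(mul(SSZ, SSZ)))
  step 5: S(S(add(SSZ, mul(SZ, SSZ))))
  step 6: S(S(S(add(SZ, mul(SZ, SSZ)))))
  step 7: S(S(S(S(add(Z, mul(SZ, SSZ))))))
  step 8: S(S(S(S(mul(SZ, SSZ)))))
  step 9: S(S(S(S(add(SSZ, mul(Z, SSZ))))))
  step 10: S(S(S(S(S(add(SZ, mul(Z, SSZ)))))))
  step 11: S(S(S(S(S(S(add(Z, mul(Z, SSZ))))))))
  step 12: S(S(S(S(S(S(mul(Z, SSZ)))))))
  step 13: S^6(Z)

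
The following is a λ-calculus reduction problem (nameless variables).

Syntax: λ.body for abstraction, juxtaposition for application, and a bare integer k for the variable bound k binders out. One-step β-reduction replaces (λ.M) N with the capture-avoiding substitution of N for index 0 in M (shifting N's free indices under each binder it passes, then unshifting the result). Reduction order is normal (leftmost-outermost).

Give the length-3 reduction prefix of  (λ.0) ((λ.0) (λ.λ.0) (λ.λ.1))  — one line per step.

  start: (λ.0) ((λ.0) (λ.λ.0) (λ.λ.1))
  step 1: (λ.0) (λ.λ.0) (λ.λ.1)
  step 2: (λ.λ.0) (λ.λ.1)
  step 3: λ.0

Answer: after 3 steps: λ.0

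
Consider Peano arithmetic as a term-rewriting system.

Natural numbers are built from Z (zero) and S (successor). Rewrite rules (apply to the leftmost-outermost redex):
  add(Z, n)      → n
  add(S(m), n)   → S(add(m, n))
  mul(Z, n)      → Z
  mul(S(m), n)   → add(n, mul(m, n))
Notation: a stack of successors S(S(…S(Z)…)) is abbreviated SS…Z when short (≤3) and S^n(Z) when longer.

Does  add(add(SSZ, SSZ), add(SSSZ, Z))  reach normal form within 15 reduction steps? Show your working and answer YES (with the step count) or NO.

  start: add(add(SSZ, SSZ), add(SSSZ, Z))
  [1] add(S(add(SZ, SSZ)), add(SSSZ, Z))
  [2] S(add(add(SZ, SSZ), add(SSSZ, Z)))
  [3] S(add(S(add(Z, SSZ)), add(SSSZ, Z)))
  [4] S(S(add(add(Z, SSZ), add(SSSZ, Z))))
  [5] S(S(add(SSZ, add(SSSZ, Z))))
  [6] S(S(S(add(SZ, add(SSSZ, Z)))))
  [7] S(S(S(S(add(Z, add(SSSZ, Z))))))
  [8] S(S(S(S(add(SSSZ, Z)))))
  [9] S(S(S(S(S(add(SSZ, Z))))))
  [10] S(S(S(S(S(S(add(SZ, Z)))))))
  [11] S(S(S(S(S(S(S(add(Z, Z))))))))
  [12] S^7(Z)

Answer: YES — reaches normal form S^7(Z) in 12 ≤ 15 steps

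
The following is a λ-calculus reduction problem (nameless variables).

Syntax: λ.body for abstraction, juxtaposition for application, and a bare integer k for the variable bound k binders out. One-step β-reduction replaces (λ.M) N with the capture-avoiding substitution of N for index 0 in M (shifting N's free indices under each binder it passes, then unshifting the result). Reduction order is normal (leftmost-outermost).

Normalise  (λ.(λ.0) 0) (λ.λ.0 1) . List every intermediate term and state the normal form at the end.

Answer: normal form = λ.λ.0 1  (in 2 steps)

Reduction:
  start: (λ.(λ.0) 0) (λ.λ.0 1)
  [1] (λ.0) (λ.λ.0 1)
  [2] λ.λ.0 1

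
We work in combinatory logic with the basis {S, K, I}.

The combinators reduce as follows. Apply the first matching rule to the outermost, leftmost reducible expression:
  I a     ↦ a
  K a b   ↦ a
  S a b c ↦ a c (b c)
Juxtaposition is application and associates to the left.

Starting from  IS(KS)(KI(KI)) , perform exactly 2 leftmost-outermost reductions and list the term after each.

Answer: after 2 steps: S(KS)I

Derivation:
  start: IS(KS)(KI(KI))
  step 1: S(KS)(KI(KI))
  step 2: S(KS)I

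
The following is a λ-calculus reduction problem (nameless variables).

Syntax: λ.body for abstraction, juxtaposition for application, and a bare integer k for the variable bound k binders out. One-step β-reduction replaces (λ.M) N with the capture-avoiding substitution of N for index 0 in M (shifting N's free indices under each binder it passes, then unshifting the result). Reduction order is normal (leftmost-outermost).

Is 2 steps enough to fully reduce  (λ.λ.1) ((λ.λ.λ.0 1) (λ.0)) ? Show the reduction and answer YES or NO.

  start: (λ.λ.1) ((λ.λ.λ.0 1) (λ.0))
  step 1: λ.(λ.λ.λ.0 1) (λ.0)
  step 2: λ.λ.λ.0 1

Answer: YES — reaches normal form λ.λ.λ.0 1 in 2 ≤ 2 steps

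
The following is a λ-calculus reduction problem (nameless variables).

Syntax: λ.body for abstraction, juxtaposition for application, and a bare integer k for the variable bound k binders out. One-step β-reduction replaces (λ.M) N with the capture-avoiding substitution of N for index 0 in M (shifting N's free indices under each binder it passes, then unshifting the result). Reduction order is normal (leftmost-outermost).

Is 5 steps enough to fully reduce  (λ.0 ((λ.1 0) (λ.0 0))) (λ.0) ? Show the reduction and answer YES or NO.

Answer: YES — reaches normal form λ.0 0 in 4 ≤ 5 steps

Derivation:
  start: (λ.0 ((λ.1 0) (λ.0 0))) (λ.0)
  step 1: (λ.0) ((λ.(λ.0) 0) (λ.0 0))
  step 2: (λ.(λ.0) 0) (λ.0 0)
  step 3: (λ.0) (λ.0 0)
  step 4: λ.0 0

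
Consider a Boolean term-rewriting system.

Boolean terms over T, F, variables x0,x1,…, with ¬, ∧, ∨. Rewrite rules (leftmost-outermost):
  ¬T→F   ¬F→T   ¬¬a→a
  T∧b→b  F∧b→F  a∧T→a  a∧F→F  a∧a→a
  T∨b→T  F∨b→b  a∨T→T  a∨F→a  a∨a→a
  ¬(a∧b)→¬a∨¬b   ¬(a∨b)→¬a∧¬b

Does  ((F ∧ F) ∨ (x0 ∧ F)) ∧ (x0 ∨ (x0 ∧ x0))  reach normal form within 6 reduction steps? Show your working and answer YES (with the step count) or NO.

  start: ((F ∧ F) ∨ (x0 ∧ F)) ∧ (x0 ∨ (x0 ∧ x0))
  step 1: (F ∨ (x0 ∧ F)) ∧ (x0 ∨ (x0 ∧ x0))
  step 2: (x0 ∧ F) ∧ (x0 ∨ (x0 ∧ x0))
  step 3: F ∧ (x0 ∨ (x0 ∧ x0))
  step 4: F

Answer: YES — reaches normal form F in 4 ≤ 6 steps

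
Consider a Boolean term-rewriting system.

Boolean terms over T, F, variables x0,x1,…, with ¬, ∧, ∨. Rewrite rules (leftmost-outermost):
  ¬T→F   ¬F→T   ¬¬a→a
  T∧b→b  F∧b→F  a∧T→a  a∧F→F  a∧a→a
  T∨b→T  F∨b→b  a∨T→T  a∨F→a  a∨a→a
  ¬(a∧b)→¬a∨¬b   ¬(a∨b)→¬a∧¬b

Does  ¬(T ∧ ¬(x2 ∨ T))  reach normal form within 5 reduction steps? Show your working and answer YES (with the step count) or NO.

  start: ¬(T ∧ ¬(x2 ∨ T))
  step 1: ¬T ∨ ¬¬(x2 ∨ T)
  step 2: F ∨ ¬¬(x2 ∨ T)
  step 3: ¬¬(x2 ∨ T)
  step 4: x2 ∨ T
  step 5: T

Answer: YES — reaches normal form T in 5 ≤ 5 steps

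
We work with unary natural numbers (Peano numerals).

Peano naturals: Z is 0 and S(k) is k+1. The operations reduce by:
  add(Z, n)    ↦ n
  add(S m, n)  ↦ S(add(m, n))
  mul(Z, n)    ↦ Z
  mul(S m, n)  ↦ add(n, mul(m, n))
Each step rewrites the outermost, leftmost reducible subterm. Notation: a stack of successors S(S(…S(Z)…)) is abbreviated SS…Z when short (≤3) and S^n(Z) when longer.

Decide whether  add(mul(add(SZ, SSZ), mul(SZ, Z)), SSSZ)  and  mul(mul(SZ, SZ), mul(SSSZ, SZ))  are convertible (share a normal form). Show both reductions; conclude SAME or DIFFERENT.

Term A:
  start: add(mul(add(SZ, SSZ), mul(SZ, Z)), SSSZ)
  [1] add(mul(S(add(Z, SSZ)), mul(SZ, Z)), SSSZ)
  [2] add(add(mul(SZ, Z), mul(add(Z, SSZ), mul(SZ, Z))), SSSZ)
  [3] add(add(add(Z, mul(Z, Z)), mul(add(Z, SSZ), mul(SZ, Z))), SSSZ)
  [4] add(add(mul(Z, Z), mul(add(Z, SSZ), mul(SZ, Z))), SSSZ)
  [5] add(add(Z, mul(add(Z, SSZ), mul(SZ, Z))), SSSZ)
  [6] add(mul(add(Z, SSZ), mul(SZ, Z)), SSSZ)
  [7] add(mul(SSZ, mul(SZ, Z)), SSSZ)
  [8] add(add(mul(SZ, Z), mul(SZ, mul(SZ, Z))), SSSZ)
  [9] add(add(add(Z, mul(Z, Z)), mul(SZ, mul(SZ, Z))), SSSZ)
  [10] add(add(mul(Z, Z), mul(SZ, mul(SZ, Z))), SSSZ)
  [11] add(add(Z, mul(SZ, mul(SZ, Z))), SSSZ)
  [12] add(mul(SZ, mul(SZ, Z)), SSSZ)
  [13] add(add(mul(SZ, Z), mul(Z, mul(SZ, Z))), SSSZ)
  [14] add(add(add(Z, mul(Z, Z)), mul(Z, mul(SZ, Z))), SSSZ)
  [15] add(add(mul(Z, Z), mul(Z, mul(SZ, Z))), SSSZ)
  [16] add(add(Z, mul(Z, mul(SZ, Z))), SSSZ)
  [17] add(mul(Z, mul(SZ, Z)), SSSZ)
  [18] add(Z, SSSZ)
  [19] SSSZ

Term B:
  start: mul(mul(SZ, SZ), mul(SSSZ, SZ))
  [1] mul(add(SZ, mul(Z, SZ)), mul(SSSZ, SZ))
  [2] mul(S(add(Z, mul(Z, SZ))), mul(SSSZ, SZ))
  [3] add(mul(SSSZ, SZ), mul(add(Z, mul(Z, SZ)), mul(SSSZ, SZ)))
  [4] add(add(SZ, mul(SSZ, SZ)), mul(add(Z, mul(Z, SZ)), mul(SSSZ, SZ)))
  [5] add(S(add(Z, mul(SSZ, SZ))), mul(add(Z, mul(Z, SZ)), mul(SSSZ, SZ)))
  [6] S(add(add(Z, mul(SSZ, SZ)), mul(add(Z, mul(Z, SZ)), mul(SSSZ, SZ))))
  [7] S(add(mul(SSZ, SZ), mul(add(Z, mul(Z, SZ)), mul(SSSZ, SZ))))
  [8] S(add(add(SZ, mul(SZ, SZ)), mul(add(Z, mul(Z, SZ)), mul(SSSZ, SZ))))
  [9] S(add(S(add(Z, mul(SZ, SZ))), mul(add(Z, mul(Z, SZ)), mul(SSSZ, SZ))))
  [10] S(S(add(add(Z, mul(SZ, SZ)), mul(add(Z, mul(Z, SZ)), mul(SSSZ, SZ)))))
  [11] S(S(add(mul(SZ, SZ), mul(add(Z, mul(Z, SZ)), mul(SSSZ, SZ)))))
  [12] S(S(add(add(SZ, mul(Z, SZ)), mul(add(Z, mul(Z, SZ)), mul(SSSZ, SZ)))))
  [13] S(S(add(S(add(Z, mul(Z, SZ))), mul(add(Z, mul(Z, SZ)), mul(SSSZ, SZ)))))
  [14] S(S(S(add(add(Z, mul(Z, SZ)), mul(add(Z, mul(Z, SZ)), mul(SSSZ, SZ))))))
  [15] S(S(S(add(mul(Z, SZ), mul(add(Z, mul(Z, SZ)), mul(SSSZ, SZ))))))
  [16] S(S(S(add(Z, mul(add(Z, mul(Z, SZ)), mul(SSSZ, SZ))))))
  [17] S(S(S(mul(add(Z, mul(Z, SZ)), mul(SSSZ, SZ)))))
  [18] S(S(S(mul(mul(Z, SZ), mul(SSSZ, SZ)))))
  [19] S(S(S(mul(Z, mul(SSSZ, SZ)))))
  [20] SSSZ

Answer: SAME — A ⇓ SSSZ, B ⇓ SSSZ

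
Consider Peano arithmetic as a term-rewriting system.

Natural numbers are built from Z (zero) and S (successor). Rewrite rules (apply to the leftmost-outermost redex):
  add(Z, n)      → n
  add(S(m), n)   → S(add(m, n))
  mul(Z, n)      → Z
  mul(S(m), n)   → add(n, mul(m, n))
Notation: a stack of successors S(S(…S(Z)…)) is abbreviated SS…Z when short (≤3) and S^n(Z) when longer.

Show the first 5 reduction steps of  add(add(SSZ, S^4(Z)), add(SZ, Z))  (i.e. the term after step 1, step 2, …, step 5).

Answer: after 5 steps: S(S(add(S^4(Z), add(SZ, Z))))

Working:
  start: add(add(SSZ, S^4(Z)), add(SZ, Z))
  [1] add(S(add(SZ, S^4(Z))), add(SZ, Z))
  [2] S(add(add(SZ, S^4(Z)), add(SZ, Z)))
  [3] S(add(S(add(Z, S^4(Z))), add(SZ, Z)))
  [4] S(S(add(add(Z, S^4(Z)), add(SZ, Z))))
  [5] S(S(add(S^4(Z), add(SZ, Z))))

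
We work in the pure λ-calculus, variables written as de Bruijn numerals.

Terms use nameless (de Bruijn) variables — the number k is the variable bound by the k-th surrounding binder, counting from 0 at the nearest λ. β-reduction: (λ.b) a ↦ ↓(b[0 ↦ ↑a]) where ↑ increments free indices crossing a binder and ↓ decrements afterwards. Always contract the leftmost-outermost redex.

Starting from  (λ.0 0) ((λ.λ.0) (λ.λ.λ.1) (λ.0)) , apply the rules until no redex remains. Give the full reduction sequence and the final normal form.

  start: (λ.0 0) ((λ.λ.0) (λ.λ.λ.1) (λ.0))
  [1] (λ.λ.0) (λ.λ.λ.1) (λ.0) ((λ.λ.0) (λ.λ.λ.1) (λ.0))
  [2] (λ.0) (λ.0) ((λ.λ.0) (λ.λ.λ.1) (λ.0))
  [3] (λ.0) ((λ.λ.0) (λ.λ.λ.1) (λ.0))
  [4] (λ.λ.0) (λ.λ.λ.1) (λ.0)
  [5] (λ.0) (λ.0)
  [6] λ.0

Answer: normal form = λ.0  (in 6 steps)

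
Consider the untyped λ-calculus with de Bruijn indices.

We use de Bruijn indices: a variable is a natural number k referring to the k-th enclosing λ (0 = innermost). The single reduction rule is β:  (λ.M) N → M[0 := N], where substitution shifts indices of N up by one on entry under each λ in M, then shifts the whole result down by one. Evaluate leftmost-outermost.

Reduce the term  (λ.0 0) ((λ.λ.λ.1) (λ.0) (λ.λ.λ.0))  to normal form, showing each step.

  start: (λ.0 0) ((λ.λ.λ.1) (λ.0) (λ.λ.λ.0))
  [1] (λ.λ.λ.1) (λ.0) (λ.λ.λ.0) ((λ.λ.λ.1) (λ.0) (λ.λ.λ.0))
  [2] (λ.λ.1) (λ.λ.λ.0) ((λ.λ.λ.1) (λ.0) (λ.λ.λ.0))
  [3] (λ.λ.λ.λ.0) ((λ.λ.λ.1) (λ.0) (λ.λ.λ.0))
  [4] λ.λ.λ.0

Answer: normal form = λ.λ.λ.0  (in 4 steps)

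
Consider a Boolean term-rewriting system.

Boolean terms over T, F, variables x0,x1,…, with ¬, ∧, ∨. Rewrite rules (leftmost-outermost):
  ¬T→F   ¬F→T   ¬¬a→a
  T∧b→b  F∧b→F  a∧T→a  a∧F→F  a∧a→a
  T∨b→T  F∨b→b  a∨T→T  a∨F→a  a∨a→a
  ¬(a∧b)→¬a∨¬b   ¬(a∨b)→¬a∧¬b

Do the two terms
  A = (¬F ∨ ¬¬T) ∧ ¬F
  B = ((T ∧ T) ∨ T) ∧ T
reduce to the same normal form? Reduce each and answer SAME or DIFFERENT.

Term A:
  start: (¬F ∨ ¬¬T) ∧ ¬F
  →1  (T ∨ ¬¬T) ∧ ¬F
  →2  T ∧ ¬F
  →3  ¬F
  →4  T

Term B:
  start: ((T ∧ T) ∨ T) ∧ T
  →1  (T ∧ T) ∨ T
  →2  T

Answer: SAME — A ⇓ T, B ⇓ T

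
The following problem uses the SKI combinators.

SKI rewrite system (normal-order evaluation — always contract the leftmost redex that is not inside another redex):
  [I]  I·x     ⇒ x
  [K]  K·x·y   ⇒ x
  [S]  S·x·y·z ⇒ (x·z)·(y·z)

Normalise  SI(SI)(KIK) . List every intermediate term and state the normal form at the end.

Answer: normal form = SII  (in 5 steps)

Derivation:
  start: SI(SI)(KIK)
  [1] I(KIK)(SI(KIK))
  [2] KIK(SI(KIK))
  [3] I(SI(KIK))
  [4] SI(KIK)
  [5] SII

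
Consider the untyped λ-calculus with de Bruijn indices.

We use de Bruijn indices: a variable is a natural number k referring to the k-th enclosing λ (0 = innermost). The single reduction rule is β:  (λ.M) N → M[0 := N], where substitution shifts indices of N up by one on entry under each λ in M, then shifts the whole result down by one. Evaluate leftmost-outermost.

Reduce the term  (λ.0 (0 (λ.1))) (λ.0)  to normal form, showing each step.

  start: (λ.0 (0 (λ.1))) (λ.0)
  [1] (λ.0) ((λ.0) (λ.λ.0))
  [2] (λ.0) (λ.λ.0)
  [3] λ.λ.0

Answer: normal form = λ.λ.0  (in 3 steps)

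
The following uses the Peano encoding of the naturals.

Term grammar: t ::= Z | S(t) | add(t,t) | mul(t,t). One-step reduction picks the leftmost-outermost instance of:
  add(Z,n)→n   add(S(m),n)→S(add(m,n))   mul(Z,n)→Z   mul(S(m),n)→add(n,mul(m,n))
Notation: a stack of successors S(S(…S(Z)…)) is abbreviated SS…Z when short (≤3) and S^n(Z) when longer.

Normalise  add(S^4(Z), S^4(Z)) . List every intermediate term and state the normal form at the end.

Answer: normal form = S^8(Z)  (in 5 steps)

Reduction:
  start: add(S^4(Z), S^4(Z))
  step 1: S(add(SSSZ, S^4(Z)))
  step 2: S(S(add(SSZ, S^4(Z))))
  step 3: S(S(S(add(SZ, S^4(Z)))))
  step 4: S(S(S(S(add(Z, S^4(Z))))))
  step 5: S^8(Z)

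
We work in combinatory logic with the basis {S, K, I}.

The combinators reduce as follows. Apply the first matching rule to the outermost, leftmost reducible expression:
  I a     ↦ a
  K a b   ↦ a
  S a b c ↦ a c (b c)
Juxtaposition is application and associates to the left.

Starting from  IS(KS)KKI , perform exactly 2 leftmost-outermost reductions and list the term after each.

  start: IS(KS)KKI
  [1] S(KS)KKI
  [2] KSK(KK)I

Answer: after 2 steps: KSK(KK)I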